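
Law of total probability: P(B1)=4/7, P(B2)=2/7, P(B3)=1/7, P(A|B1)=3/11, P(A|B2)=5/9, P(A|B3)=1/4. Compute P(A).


P(A) = P(A|B1)P(B1) + P(A|B2)P(B2) + P(A|B3)P(B3)
= 3/11*4/7 + 5/9*2/7 + 1/4*1/7
= 12/77 + 10/63 + 1/28 = 971/2772

971/2772


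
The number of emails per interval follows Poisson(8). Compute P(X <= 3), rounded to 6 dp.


P(X<=3) = e^(-8)*8^0/0! + e^(-8)*8^1/1! + e^(-8)*8^2/2! + e^(-8)*8^3/3!
≈ 0.0003354626 + 0.0026837010 + 0.0107348041 + 0.0286261442
= 0.0423801119
≈ 0.042380

0.042380


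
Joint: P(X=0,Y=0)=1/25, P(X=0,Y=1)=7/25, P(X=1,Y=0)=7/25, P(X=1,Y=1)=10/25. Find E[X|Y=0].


P(Y=0) = 8/25
E[X|Y=0] = (0*1 + 1*7)/8 = 7/8

7/8


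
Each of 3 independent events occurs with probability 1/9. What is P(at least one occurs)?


P(at least one) = 1 - P(none)
P(none) = (1 - 1/9)^3 = (8/9)^3 = 512/729
P(at least one) = 1 - 512/729 = 217/729

217/729


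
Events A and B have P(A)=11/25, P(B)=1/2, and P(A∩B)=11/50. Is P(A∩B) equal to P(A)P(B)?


P(A)*P(B) = 11/25*1/2 = 11/50
P(A∩B) = 11/50, which equals P(A)P(B), so independent

Yes, A and B are independent


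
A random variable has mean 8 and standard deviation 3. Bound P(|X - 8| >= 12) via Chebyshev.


k = 12/3 = 4
Chebyshev: P(|X-mu| >= k*sigma) <= 1/k^2 = 1/4^2 = 1/16

1/16


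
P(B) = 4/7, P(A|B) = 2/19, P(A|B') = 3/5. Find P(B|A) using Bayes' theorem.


P(A) = P(A|B)P(B) + P(A|B')P(B') = 2/19*4/7 + 3/5*3/7 = 211/665
P(B|A) = P(A|B)P(B)/P(A) = (8/133)/(211/665) = 40/211

40/211


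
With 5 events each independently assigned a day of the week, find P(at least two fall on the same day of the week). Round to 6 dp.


P(all different) = prod((7-i)/7 for i=0..4) = 0.149938
P(at least one match) = 1 - 0.149938 = 0.850062

0.850062


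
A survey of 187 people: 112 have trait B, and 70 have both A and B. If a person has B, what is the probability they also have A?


P(A|B) = P(A∩B)/P(B) = (70/187)/(112/187) = 70/112 = 5/8

5/8


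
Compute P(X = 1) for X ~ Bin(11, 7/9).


P(X=1) = C(11,1) * p^1 * (1-p)^10
= 11 * 7/9 * 1024/3486784401
= 78848/31381059609

78848/31381059609


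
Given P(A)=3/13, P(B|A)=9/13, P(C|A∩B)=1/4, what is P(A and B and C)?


P(A∩B∩C) = P(A) * P(B|A) * P(C|A∩B)
= 3/13 * 9/13 * 1/4
= 27/169 * 1/4 = 27/676

27/676


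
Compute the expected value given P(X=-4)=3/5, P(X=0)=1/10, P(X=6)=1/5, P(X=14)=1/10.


E[X] = sum(x * P(x))
= -4*3/5 + 0*1/10 + 6*1/5 + 14*1/10
= 1/5

1/5


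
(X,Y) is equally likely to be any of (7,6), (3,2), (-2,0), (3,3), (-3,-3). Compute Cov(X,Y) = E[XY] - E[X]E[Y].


E[X]=8/5, E[Y]=8/5, E[XY]=66/5
Cov(X,Y) = E[XY] - E[X]E[Y] = 66/5 - 8/5*8/5 = 266/25

266/25


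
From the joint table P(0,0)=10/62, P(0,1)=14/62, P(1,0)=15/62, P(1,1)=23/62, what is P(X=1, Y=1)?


Read from table: P(X=1, Y=1) = 23/62

23/62


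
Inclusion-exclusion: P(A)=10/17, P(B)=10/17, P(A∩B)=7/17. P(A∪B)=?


P(A∪B) = P(A) + P(B) - P(A∩B)
= 10/17 + 10/17 - 7/17 = 13/17

13/17


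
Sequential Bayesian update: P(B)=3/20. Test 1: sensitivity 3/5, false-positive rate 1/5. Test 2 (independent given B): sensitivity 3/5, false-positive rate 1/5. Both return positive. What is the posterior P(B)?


After test 1: P(+) = 3/5*3/20 + 1/5*17/20 = 13/50
P(B|+) = (9/100)/(13/50) = 9/26
After test 2 (use post1 as new prior): P(+) = 3/5*9/26 + 1/5*17/26 = 22/65
P(B|+,+) = (27/130)/(22/65) = 27/44

27/44


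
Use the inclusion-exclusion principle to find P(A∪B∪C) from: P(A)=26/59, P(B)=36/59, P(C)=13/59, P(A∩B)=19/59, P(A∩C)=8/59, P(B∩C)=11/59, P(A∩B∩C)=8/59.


P(A∪B∪C) = P(A)+P(B)+P(C) - P(AB)-P(AC)-P(BC) + P(ABC)
= 26/59+36/59+13/59 - 19/59-8/59-11/59 + 8/59
= 45/59

45/59


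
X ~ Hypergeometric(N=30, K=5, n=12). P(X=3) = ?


P(X=3) = C(5,3)*C(25,9) / C(30,12)
= 10*2042975 / 86493225
= 20429750/86493225 = 1870/7917

1870/7917


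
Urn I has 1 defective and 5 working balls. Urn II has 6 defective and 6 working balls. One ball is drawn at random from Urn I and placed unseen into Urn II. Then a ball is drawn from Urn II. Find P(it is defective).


P(transfer defective) = 1/6; P(transfer working) = 5/6
If defective transferred: Urn II has 7 defective of 13, so P(defective|defective moved) = 7/13
If working transferred: Urn II has 6 defective of 13, so P(defective|working moved) = 6/13
By total probability: P(defective) = 1/6*7/13 + 5/6*6/13 = 37/78

37/78


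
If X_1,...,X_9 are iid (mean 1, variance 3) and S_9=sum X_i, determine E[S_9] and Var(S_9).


E[S_n] = n*mu = 9*1 = 9
Var(S_n) = n*sigma^2 = 9*3 = 27

E[S_9]=9, Var(S_9)=27


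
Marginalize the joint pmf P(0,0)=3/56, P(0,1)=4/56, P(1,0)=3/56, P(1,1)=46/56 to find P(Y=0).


P(Y=0) = P(0,0)+P(1,0) = 3/56 + 3/56 = 6/56 = 3/28

3/28


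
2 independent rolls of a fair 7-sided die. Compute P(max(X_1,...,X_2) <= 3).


P(max <= 3) = P(all X_i <= 3) = (P(X_1 <= 3))^2
= (3/7)^2 = 9/49

9/49


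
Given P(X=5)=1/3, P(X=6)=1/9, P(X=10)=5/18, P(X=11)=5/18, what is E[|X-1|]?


E[|X-1|] = sum(g(x)*P(x))
= 4*1/3 + 5*1/9 + 9*5/18 + 10*5/18
= 43/6

43/6


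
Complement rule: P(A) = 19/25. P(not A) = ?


P(A') = 1 - P(A) = 1 - 19/25 = 6/25

6/25


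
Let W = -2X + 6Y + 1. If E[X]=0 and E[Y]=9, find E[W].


E[-2X + 6Y + 1] = -2*E[X] + 6*E[Y] + 1
= (-2)*(0) + (6)*(9) + (1)
= 0 + 54 + 1 = 55

55


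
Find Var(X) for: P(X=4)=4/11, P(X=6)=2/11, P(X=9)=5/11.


E[X] = 73/11, E[X^2] = 541/11
Var(X) = E[X^2] - (E[X])^2 = 541/11 - (73/11)^2 = 622/121

622/121


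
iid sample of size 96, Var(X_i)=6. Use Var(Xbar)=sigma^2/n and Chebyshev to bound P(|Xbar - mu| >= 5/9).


Var(Xbar) = Var(X)/n = 6/96
Chebyshev: P(|Xbar-mu| >= 5/9) <= Var(Xbar)/(5/9)^2 = (1/16)/(25/81) = 81/400

81/400


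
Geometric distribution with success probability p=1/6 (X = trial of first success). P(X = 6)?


P(X=6) = (1-p)^5 * p = (5/6)^5 * 1/6
= 3125/7776 * 1/6 = 3125/46656

3125/46656


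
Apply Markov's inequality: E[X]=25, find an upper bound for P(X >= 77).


Markov: P(X >= a) <= E[X]/a
P(X >= 77) <= 25/77

25/77


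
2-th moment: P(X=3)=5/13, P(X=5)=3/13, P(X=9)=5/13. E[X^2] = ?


E[X^2] = sum(x^2 * P(x))
= 9*5/13 + 25*3/13 + 81*5/13
= 525/13

525/13


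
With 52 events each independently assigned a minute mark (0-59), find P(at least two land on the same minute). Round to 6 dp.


P(all different) = prod((60-i)/60 for i=0..51) = 0.000000
P(at least one match) = 1 - 0.000000 = 1.000000

1.000000


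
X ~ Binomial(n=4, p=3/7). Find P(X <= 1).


P(X<=1) = P(X=0) + P(X=1)
= 256/2401 + 768/2401
= 1024/2401

1024/2401


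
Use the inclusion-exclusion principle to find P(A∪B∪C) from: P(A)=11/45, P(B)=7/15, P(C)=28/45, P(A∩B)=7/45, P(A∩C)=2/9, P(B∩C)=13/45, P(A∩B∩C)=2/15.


P(A∪B∪C) = P(A)+P(B)+P(C) - P(AB)-P(AC)-P(BC) + P(ABC)
= 11/45+7/15+28/45 - 7/45-2/9-13/45 + 2/15
= 4/5

4/5


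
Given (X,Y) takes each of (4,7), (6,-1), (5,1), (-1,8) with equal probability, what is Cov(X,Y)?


E[X]=7/2, E[Y]=15/4, E[XY]=19/4
Cov(X,Y) = E[XY] - E[X]E[Y] = 19/4 - 7/2*15/4 = -67/8

-67/8


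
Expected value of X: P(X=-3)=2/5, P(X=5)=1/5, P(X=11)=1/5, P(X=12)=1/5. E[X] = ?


E[X] = sum(x * P(x))
= -3*2/5 + 5*1/5 + 11*1/5 + 12*1/5
= 22/5

22/5


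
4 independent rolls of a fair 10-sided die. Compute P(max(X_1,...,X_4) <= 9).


P(max <= 9) = P(all X_i <= 9) = (P(X_1 <= 9))^4
= (9/10)^4 = 6561/10000

6561/10000


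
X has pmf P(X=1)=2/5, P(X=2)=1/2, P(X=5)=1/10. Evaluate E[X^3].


E[X^3] = sum(x^3 * P(x))
= 1*2/5 + 8*1/2 + 125*1/10
= 169/10

169/10


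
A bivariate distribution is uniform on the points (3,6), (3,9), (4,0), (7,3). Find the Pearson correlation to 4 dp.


Cov(X,Y) = -2.6250, Var(X) = 2.6875, Var(Y) = 11.2500
rho = Cov/(sqrt(VarX)*sqrt(VarY)) = -0.4774

-0.4774


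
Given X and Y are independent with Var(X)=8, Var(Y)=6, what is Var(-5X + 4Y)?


Independence => Cov(X,Y)=0
Var(-5X + 4Y) = (-5)^2*Var(X) + 4^2*Var(Y)
= 25*8 + 16*6 = 296

296


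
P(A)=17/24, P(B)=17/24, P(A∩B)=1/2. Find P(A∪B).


P(A∪B) = P(A) + P(B) - P(A∩B)
= 17/24 + 17/24 - 1/2 = 11/12

11/12


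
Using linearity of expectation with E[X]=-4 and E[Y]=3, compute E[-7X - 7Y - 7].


E[-7X - 7Y - 7] = -7*E[X] - 7*E[Y] - 7
= (-7)*(-4) + (-7)*(3) + (-7)
= 28 - 21 - 7 = 0

0


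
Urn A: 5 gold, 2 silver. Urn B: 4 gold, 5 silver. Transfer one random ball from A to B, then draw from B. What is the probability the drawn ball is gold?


P(transfer gold) = 5/7; P(transfer silver) = 2/7
If gold transferred: Urn II has 5 gold of 10, so P(gold|gold moved) = 1/2
If silver transferred: Urn II has 4 gold of 10, so P(gold|silver moved) = 2/5
By total probability: P(gold) = 5/7*1/2 + 2/7*2/5 = 33/70

33/70


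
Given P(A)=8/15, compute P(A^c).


P(A') = 1 - P(A) = 1 - 8/15 = 7/15

7/15


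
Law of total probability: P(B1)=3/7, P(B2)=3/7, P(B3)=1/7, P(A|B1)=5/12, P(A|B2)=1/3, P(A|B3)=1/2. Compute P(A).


P(A) = P(A|B1)P(B1) + P(A|B2)P(B2) + P(A|B3)P(B3)
= 5/12*3/7 + 1/3*3/7 + 1/2*1/7
= 5/28 + 1/7 + 1/14 = 11/28

11/28


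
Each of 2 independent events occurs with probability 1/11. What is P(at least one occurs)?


P(at least one) = 1 - P(none)
P(none) = (1 - 1/11)^2 = (10/11)^2 = 100/121
P(at least one) = 1 - 100/121 = 21/121

21/121


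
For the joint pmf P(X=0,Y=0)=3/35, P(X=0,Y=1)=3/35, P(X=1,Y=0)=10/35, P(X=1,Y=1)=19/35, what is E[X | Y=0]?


P(Y=0) = 13/35
E[X|Y=0] = (0*3 + 1*10)/13 = 10/13

10/13


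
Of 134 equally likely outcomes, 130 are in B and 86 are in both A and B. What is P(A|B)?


P(A|B) = P(A∩B)/P(B) = (86/134)/(130/134) = 86/130 = 43/65

43/65


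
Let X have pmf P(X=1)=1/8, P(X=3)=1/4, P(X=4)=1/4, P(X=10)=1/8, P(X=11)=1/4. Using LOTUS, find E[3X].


E[3X] = sum(g(x)*P(x))
= 3*1/8 + 9*1/4 + 12*1/4 + 30*1/8 + 33*1/4
= 141/8

141/8


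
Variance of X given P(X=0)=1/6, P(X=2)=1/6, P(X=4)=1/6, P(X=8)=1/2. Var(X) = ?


E[X] = 5, E[X^2] = 106/3
Var(X) = E[X^2] - (E[X])^2 = 106/3 - (5)^2 = 31/3

31/3


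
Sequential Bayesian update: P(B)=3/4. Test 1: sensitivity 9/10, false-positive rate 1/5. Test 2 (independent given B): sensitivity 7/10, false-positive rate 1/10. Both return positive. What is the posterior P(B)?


After test 1: P(+) = 9/10*3/4 + 1/5*1/4 = 29/40
P(B|+) = (27/40)/(29/40) = 27/29
After test 2 (use post1 as new prior): P(+) = 7/10*27/29 + 1/10*2/29 = 191/290
P(B|+,+) = (189/290)/(191/290) = 189/191

189/191


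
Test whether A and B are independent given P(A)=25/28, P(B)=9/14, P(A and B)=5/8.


P(A)*P(B) = 25/28*9/14 = 225/392
P(A∩B) = 5/8 != 225/392, so not independent

No, A and B are not independent


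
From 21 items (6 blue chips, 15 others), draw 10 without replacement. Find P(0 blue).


P(X=0) = C(6,0)*C(15,10) / C(21,10)
= 1*3003 / 352716
= 3003/352716 = 11/1292

11/1292


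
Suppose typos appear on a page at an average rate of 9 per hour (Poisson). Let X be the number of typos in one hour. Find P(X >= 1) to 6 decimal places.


P(X>=1) = 1 - P(X<=0) = 1 - (e^(-9)*9^0/0!)
≈ 1 - 0.0001234098 = 0.9998765902
≈ 0.999877

0.999877


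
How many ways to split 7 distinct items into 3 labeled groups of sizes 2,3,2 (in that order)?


7! = 5040
Denominator: 2!=2 * 3!=6 * 2!=2
Coefficient = 5040 / 24 = 210

210


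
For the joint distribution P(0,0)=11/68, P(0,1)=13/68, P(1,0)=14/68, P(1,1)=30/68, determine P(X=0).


P(X=0) = P(0,0)+P(0,1) = 11/68 + 13/68 = 24/68 = 6/17

6/17


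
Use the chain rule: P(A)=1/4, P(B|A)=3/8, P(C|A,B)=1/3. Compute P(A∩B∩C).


P(A∩B∩C) = P(A) * P(B|A) * P(C|A∩B)
= 1/4 * 3/8 * 1/3
= 3/32 * 1/3 = 1/32

1/32


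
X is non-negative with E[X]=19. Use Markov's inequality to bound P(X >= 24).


Markov: P(X >= a) <= E[X]/a
P(X >= 24) <= 19/24

19/24


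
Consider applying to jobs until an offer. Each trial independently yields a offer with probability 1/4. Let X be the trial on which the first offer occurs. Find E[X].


For geometric (trials until first success), E[X] = 1/p = 1/(1/4) = 4

4


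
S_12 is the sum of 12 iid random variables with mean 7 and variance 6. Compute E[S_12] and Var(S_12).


E[S_n] = n*mu = 12*7 = 84
Var(S_n) = n*sigma^2 = 12*6 = 72

E[S_12]=84, Var(S_12)=72


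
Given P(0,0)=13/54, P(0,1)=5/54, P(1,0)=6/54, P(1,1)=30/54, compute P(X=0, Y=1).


Read from table: P(X=0, Y=1) = 5/54

5/54


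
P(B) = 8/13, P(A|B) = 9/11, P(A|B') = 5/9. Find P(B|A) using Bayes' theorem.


P(A) = P(A|B)P(B) + P(A|B')P(B') = 9/11*8/13 + 5/9*5/13 = 71/99
P(B|A) = P(A|B)P(B)/P(A) = (72/143)/(71/99) = 648/923

648/923


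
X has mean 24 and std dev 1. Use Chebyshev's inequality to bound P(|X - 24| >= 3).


k = 3/1 = 3
Chebyshev: P(|X-mu| >= k*sigma) <= 1/k^2 = 1/3^2 = 1/9

1/9


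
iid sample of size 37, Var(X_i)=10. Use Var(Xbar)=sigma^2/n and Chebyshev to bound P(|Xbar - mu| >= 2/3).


Var(Xbar) = Var(X)/n = 10/37
Chebyshev: P(|Xbar-mu| >= 2/3) <= Var(Xbar)/(2/3)^2 = (10/37)/(4/9) = 45/74

45/74


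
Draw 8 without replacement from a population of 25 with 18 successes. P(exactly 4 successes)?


P(X=4) = C(18,4)*C(7,4) / C(25,8)
= 3060*35 / 1081575
= 107100/1081575 = 476/4807

476/4807


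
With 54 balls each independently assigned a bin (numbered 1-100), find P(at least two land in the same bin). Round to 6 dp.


P(all different) = prod((100-i)/100 for i=0..53) = 0.000000
P(at least one match) = 1 - 0.000000 = 1.000000

1.000000


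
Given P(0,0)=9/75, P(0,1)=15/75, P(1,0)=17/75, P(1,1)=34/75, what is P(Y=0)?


P(Y=0) = P(0,0)+P(1,0) = 9/75 + 17/75 = 26/75

26/75


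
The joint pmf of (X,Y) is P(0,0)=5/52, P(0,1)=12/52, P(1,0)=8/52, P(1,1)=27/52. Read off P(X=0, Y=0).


Read from table: P(X=0, Y=0) = 5/52

5/52


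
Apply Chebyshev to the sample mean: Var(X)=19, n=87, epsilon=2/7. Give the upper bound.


Var(Xbar) = Var(X)/n = 19/87
Chebyshev: P(|Xbar-mu| >= 2/7) <= Var(Xbar)/(2/7)^2 = (19/87)/(4/49) = 931/348
Bound exceeds 1, so trivial bound: 1

1


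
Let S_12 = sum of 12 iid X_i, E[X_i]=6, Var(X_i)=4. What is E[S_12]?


E[S_n] = n*E[X_1] = 12*6 = 72

72


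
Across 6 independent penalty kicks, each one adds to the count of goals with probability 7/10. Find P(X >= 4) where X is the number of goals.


P(X>=4) = P(X=4) + P(X=5) + P(X=6)
= 64827/200000 + 151263/500000 + 117649/1000000
= 74431/100000

74431/100000


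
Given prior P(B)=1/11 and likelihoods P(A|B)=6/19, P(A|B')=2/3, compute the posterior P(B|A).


P(A) = P(A|B)P(B) + P(A|B')P(B') = 6/19*1/11 + 2/3*10/11 = 398/627
P(B|A) = P(A|B)P(B)/P(A) = (6/209)/(398/627) = 9/199

9/199


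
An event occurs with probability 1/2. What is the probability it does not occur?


P(A') = 1 - P(A) = 1 - 1/2 = 1/2

1/2


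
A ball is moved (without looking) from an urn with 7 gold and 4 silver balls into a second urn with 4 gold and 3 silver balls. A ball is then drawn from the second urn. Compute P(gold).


P(transfer gold) = 7/11; P(transfer silver) = 4/11
If gold transferred: Urn II has 5 gold of 8, so P(gold|gold moved) = 5/8
If silver transferred: Urn II has 4 gold of 8, so P(gold|silver moved) = 1/2
By total probability: P(gold) = 7/11*5/8 + 4/11*1/2 = 51/88

51/88


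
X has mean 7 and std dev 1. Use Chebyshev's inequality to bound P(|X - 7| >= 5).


k = 5/1 = 5
Chebyshev: P(|X-mu| >= k*sigma) <= 1/k^2 = 1/5^2 = 1/25

1/25


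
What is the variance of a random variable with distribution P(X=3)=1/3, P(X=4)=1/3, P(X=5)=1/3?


E[X] = 4, E[X^2] = 50/3
Var(X) = E[X^2] - (E[X])^2 = 50/3 - (4)^2 = 2/3

2/3


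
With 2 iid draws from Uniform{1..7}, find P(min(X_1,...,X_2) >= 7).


P(min >= 7) = P(all X_i >= 7) = (P(X_1 >= 7))^2
= (1/7)^2 = 1/49

1/49


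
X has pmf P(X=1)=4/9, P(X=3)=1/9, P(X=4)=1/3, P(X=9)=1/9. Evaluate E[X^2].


E[X^2] = sum(x^2 * P(x))
= 1*4/9 + 9*1/9 + 16*1/3 + 81*1/9
= 142/9

142/9


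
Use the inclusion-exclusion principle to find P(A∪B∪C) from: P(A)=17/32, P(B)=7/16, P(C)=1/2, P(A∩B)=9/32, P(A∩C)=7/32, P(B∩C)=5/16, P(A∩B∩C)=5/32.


P(A∪B∪C) = P(A)+P(B)+P(C) - P(AB)-P(AC)-P(BC) + P(ABC)
= 17/32+7/16+1/2 - 9/32-7/32-5/16 + 5/32
= 13/16

13/16


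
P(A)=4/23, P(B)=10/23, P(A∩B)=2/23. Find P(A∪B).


P(A∪B) = P(A) + P(B) - P(A∩B)
= 4/23 + 10/23 - 2/23 = 12/23

12/23


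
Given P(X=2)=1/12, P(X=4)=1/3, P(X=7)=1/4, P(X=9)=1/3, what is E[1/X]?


E[1/X] = sum(g(x)*P(x))
= 1/2*1/12 + 1/4*1/3 + 1/7*1/4 + 1/9*1/3
= 299/1512

299/1512


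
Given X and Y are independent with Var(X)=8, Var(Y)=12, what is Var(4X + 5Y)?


Independence => Cov(X,Y)=0
Var(4X + 5Y) = 4^2*Var(X) + 5^2*Var(Y)
= 16*8 + 25*12 = 428

428


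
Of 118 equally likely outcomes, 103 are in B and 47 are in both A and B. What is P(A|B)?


P(A|B) = P(A∩B)/P(B) = (47/118)/(103/118) = 47/103

47/103


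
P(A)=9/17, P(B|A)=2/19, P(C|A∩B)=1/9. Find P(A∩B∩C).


P(A∩B∩C) = P(A) * P(B|A) * P(C|A∩B)
= 9/17 * 2/19 * 1/9
= 18/323 * 1/9 = 2/323

2/323


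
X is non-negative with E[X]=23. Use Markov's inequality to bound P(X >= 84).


Markov: P(X >= a) <= E[X]/a
P(X >= 84) <= 23/84

23/84


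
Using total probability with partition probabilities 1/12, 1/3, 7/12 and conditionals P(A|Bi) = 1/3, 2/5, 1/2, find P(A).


P(A) = P(A|B1)P(B1) + P(A|B2)P(B2) + P(A|B3)P(B3)
= 1/3*1/12 + 2/5*1/3 + 1/2*7/12
= 1/36 + 2/15 + 7/24 = 163/360

163/360


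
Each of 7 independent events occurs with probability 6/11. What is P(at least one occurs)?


P(at least one) = 1 - P(none)
P(none) = (1 - 6/11)^7 = (5/11)^7 = 78125/19487171
P(at least one) = 1 - 78125/19487171 = 19409046/19487171

19409046/19487171


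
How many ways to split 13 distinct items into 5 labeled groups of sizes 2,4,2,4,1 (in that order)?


13! = 6227020800
Denominator: 2!=2 * 4!=24 * 2!=2 * 4!=24 * 1!=1
Coefficient = 6227020800 / 2304 = 2702700

2702700


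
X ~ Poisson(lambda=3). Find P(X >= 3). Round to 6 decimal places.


P(X>=3) = 1 - P(X<=2) = 1 - (e^(-3)*3^0/0! + e^(-3)*3^1/1! + e^(-3)*3^2/2!)
≈ 1 - (0.0497870684 + 0.1493612051 + 0.2240418077)
= 1 - 0.4231900812 = 0.5768099188
≈ 0.576810

0.576810


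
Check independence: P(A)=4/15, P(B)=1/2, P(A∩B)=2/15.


P(A)*P(B) = 4/15*1/2 = 2/15
P(A∩B) = 2/15, which equals P(A)P(B), so independent

Yes, A and B are independent


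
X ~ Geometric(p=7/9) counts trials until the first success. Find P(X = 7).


P(X=7) = (1-p)^6 * p = (2/9)^6 * 7/9
= 64/531441 * 7/9 = 448/4782969

448/4782969


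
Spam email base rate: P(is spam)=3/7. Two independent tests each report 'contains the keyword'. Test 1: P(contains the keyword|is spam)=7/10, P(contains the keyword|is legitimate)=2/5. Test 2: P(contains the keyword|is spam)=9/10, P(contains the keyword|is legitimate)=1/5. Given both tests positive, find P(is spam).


After test 1: P(+) = 7/10*3/7 + 2/5*4/7 = 37/70
P(B|+) = (3/10)/(37/70) = 21/37
After test 2 (use post1 as new prior): P(+) = 9/10*21/37 + 1/5*16/37 = 221/370
P(B|+,+) = (189/370)/(221/370) = 189/221

189/221


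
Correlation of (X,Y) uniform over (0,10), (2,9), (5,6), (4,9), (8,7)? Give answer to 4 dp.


Cov(X,Y) = -3.1600, Var(X) = 7.3600, Var(Y) = 2.1600
rho = Cov/(sqrt(VarX)*sqrt(VarY)) = -0.7925

-0.7925


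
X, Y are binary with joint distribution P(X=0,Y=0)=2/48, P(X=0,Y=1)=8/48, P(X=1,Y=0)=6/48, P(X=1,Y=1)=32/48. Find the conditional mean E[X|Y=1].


P(Y=1) = 40/48
E[X|Y=1] = (0*8 + 1*32)/40 = 32/40 = 4/5

4/5


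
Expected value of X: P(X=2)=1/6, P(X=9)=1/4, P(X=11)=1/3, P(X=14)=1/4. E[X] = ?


E[X] = sum(x * P(x))
= 2*1/6 + 9*1/4 + 11*1/3 + 14*1/4
= 39/4

39/4


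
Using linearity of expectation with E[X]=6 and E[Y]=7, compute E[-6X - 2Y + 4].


E[-6X - 2Y + 4] = -6*E[X] - 2*E[Y] + 4
= (-6)*(6) + (-2)*(7) + (4)
= -36 - 14 + 4 = -46

-46


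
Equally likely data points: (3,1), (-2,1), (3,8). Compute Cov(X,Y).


E[X]=4/3, E[Y]=10/3, E[XY]=25/3
Cov(X,Y) = E[XY] - E[X]E[Y] = 25/3 - 4/3*10/3 = 35/9

35/9


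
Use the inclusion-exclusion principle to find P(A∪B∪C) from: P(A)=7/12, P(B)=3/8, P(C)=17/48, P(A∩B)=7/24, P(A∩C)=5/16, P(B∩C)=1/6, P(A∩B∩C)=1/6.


P(A∪B∪C) = P(A)+P(B)+P(C) - P(AB)-P(AC)-P(BC) + P(ABC)
= 7/12+3/8+17/48 - 7/24-5/16-1/6 + 1/6
= 17/24

17/24


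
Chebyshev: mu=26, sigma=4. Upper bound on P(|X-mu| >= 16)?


k = 16/4 = 4
Chebyshev: P(|X-mu| >= k*sigma) <= 1/k^2 = 1/4^2 = 1/16

1/16


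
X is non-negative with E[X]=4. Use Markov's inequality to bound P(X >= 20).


Markov: P(X >= a) <= E[X]/a
P(X >= 20) <= 4/20 = 1/5

1/5


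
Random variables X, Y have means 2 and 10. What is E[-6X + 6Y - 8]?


E[-6X + 6Y - 8] = -6*E[X] + 6*E[Y] - 8
= (-6)*(2) + (6)*(10) + (-8)
= -12 + 60 - 8 = 40

40


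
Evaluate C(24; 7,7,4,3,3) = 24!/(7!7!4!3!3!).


24! = 620448401733239439360000
Denominator: 7!=5040 * 7!=5040 * 4!=24 * 3!=6 * 3!=6
Coefficient = 620448401733239439360000 / 21946982400 = 28270328486400

28270328486400


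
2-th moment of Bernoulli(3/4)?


For Bernoulli: X in {0,1}
E[X^2] = 0^2*(1-3/4) + 1^2*3/4 = 3/4

3/4


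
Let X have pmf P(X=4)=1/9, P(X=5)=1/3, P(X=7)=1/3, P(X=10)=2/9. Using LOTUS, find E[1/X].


E[1/X] = sum(g(x)*P(x))
= 1/4*1/9 + 1/5*1/3 + 1/7*1/3 + 1/10*2/9
= 23/140

23/140


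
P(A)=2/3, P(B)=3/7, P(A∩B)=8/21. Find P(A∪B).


P(A∪B) = P(A) + P(B) - P(A∩B)
= 2/3 + 3/7 - 8/21 = 5/7

5/7


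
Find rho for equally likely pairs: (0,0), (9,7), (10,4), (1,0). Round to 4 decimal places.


Cov(X,Y) = 12.0000, Var(X) = 20.5000, Var(Y) = 8.6875
rho = Cov/(sqrt(VarX)*sqrt(VarY)) = 0.8992

0.8992


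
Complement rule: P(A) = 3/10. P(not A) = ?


P(A') = 1 - P(A) = 1 - 3/10 = 7/10

7/10


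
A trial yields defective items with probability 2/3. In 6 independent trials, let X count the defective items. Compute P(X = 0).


P(X=0) = C(6,0) * p^0 * (1-p)^6
= 1 * 1 * 1/729
= 1/729

1/729


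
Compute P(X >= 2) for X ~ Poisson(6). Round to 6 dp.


P(X>=2) = 1 - P(X<=1) = 1 - (e^(-6)*6^0/0! + e^(-6)*6^1/1!)
≈ 1 - (0.0024787522 + 0.0148725131)
= 1 - 0.0173512653 = 0.9826487347
≈ 0.982649

0.982649


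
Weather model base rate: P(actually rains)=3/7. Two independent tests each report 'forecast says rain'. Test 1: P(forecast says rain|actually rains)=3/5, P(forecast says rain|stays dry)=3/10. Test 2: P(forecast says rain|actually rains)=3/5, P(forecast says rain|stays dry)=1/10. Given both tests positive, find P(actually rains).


After test 1: P(+) = 3/5*3/7 + 3/10*4/7 = 3/7
P(B|+) = (9/35)/(3/7) = 3/5
After test 2 (use post1 as new prior): P(+) = 3/5*3/5 + 1/10*2/5 = 2/5
P(B|+,+) = (9/25)/(2/5) = 9/10

9/10


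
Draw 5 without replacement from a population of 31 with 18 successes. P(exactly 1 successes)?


P(X=1) = C(18,1)*C(13,4) / C(31,5)
= 18*715 / 169911
= 12870/169911 = 1430/18879

1430/18879


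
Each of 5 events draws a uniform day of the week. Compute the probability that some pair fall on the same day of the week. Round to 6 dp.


P(all different) = prod((7-i)/7 for i=0..4) = 0.149938
P(at least one match) = 1 - 0.149938 = 0.850062

0.850062


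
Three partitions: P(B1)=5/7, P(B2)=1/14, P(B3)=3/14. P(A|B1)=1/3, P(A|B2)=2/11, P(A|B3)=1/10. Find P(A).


P(A) = P(A|B1)P(B1) + P(A|B2)P(B2) + P(A|B3)P(B3)
= 1/3*5/7 + 2/11*1/14 + 1/10*3/14
= 5/21 + 1/77 + 3/140 = 1259/4620

1259/4620


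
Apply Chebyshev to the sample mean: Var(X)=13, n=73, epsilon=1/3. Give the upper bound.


Var(Xbar) = Var(X)/n = 13/73
Chebyshev: P(|Xbar-mu| >= 1/3) <= Var(Xbar)/(1/3)^2 = (13/73)/(1/9) = 117/73
Bound exceeds 1, so trivial bound: 1

1


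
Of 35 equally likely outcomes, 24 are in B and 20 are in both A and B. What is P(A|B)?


P(A|B) = P(A∩B)/P(B) = (20/35)/(24/35) = 20/24 = 5/6

5/6


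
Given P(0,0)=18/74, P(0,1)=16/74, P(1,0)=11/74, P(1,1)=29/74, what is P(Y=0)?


P(Y=0) = P(0,0)+P(1,0) = 18/74 + 11/74 = 29/74

29/74


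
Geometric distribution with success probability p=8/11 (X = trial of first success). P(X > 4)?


P(X > 4) = P(first 4 trials all fail) = (1-p)^4 = (3/11)^4 = 81/14641

81/14641


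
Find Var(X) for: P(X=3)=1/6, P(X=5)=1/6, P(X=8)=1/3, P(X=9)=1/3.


E[X] = 7, E[X^2] = 54
Var(X) = E[X^2] - (E[X])^2 = 54 - (7)^2 = 5

5


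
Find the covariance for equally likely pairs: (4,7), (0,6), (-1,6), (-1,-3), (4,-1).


E[X]=6/5, E[Y]=3, E[XY]=21/5
Cov(X,Y) = E[XY] - E[X]E[Y] = 21/5 - 6/5*3 = 3/5

3/5


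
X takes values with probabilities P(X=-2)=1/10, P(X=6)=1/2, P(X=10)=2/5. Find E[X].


E[X] = sum(x * P(x))
= -2*1/10 + 6*1/2 + 10*2/5
= 34/5

34/5


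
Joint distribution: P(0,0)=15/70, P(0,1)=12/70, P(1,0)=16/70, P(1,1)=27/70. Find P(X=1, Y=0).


Read from table: P(X=1, Y=0) = 16/70 = 8/35

8/35


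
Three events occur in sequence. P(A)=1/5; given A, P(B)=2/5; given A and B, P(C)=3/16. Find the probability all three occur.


P(A∩B∩C) = P(A) * P(B|A) * P(C|A∩B)
= 1/5 * 2/5 * 3/16
= 2/25 * 3/16 = 3/200

3/200


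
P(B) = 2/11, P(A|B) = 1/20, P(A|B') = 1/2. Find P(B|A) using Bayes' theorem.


P(A) = P(A|B)P(B) + P(A|B')P(B') = 1/20*2/11 + 1/2*9/11 = 23/55
P(B|A) = P(A|B)P(B)/P(A) = (1/110)/(23/55) = 1/46

1/46


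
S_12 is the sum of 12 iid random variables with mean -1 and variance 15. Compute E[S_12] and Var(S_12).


E[S_n] = n*mu = 12*-1 = -12
Var(S_n) = n*sigma^2 = 12*15 = 180

E[S_12]=-12, Var(S_12)=180


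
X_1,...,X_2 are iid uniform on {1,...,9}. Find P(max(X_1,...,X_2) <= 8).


P(max <= 8) = P(all X_i <= 8) = (P(X_1 <= 8))^2
= (8/9)^2 = 64/81

64/81


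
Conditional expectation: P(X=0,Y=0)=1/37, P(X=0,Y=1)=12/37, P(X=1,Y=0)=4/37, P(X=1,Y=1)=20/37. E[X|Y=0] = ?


P(Y=0) = 5/37
E[X|Y=0] = (0*1 + 1*4)/5 = 4/5

4/5


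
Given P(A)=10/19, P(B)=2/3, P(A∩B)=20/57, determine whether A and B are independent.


P(A)*P(B) = 10/19*2/3 = 20/57
P(A∩B) = 20/57, which equals P(A)P(B), so independent

Yes, A and B are independent


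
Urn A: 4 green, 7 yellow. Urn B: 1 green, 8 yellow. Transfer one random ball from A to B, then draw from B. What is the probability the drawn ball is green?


P(transfer green) = 4/11; P(transfer yellow) = 7/11
If green transferred: Urn II has 2 green of 10, so P(green|green moved) = 1/5
If yellow transferred: Urn II has 1 green of 10, so P(green|yellow moved) = 1/10
By total probability: P(green) = 4/11*1/5 + 7/11*1/10 = 3/22

3/22


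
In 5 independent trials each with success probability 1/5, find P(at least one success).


P(at least one) = 1 - P(none)
P(none) = (1 - 1/5)^5 = (4/5)^5 = 1024/3125
P(at least one) = 1 - 1024/3125 = 2101/3125

2101/3125


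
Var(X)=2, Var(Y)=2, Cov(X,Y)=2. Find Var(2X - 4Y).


Var(2X - 4Y) = 2^2*Var(X) + (-4)^2*Var(Y) + 2*2*(-4)*Cov(X,Y)
= 4*2 + 16*2 - 16*2
= 8 + 32 - 32 = 8

8


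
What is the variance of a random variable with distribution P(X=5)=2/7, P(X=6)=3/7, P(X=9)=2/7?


E[X] = 46/7, E[X^2] = 320/7
Var(X) = E[X^2] - (E[X])^2 = 320/7 - (46/7)^2 = 124/49

124/49


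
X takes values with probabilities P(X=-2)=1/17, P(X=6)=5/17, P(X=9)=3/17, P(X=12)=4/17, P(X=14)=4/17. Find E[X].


E[X] = sum(x * P(x))
= -2*1/17 + 6*5/17 + 9*3/17 + 12*4/17 + 14*4/17
= 159/17

159/17


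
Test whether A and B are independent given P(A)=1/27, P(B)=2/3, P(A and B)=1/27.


P(A)*P(B) = 1/27*2/3 = 2/81
P(A∩B) = 1/27 != 2/81, so not independent

No, A and B are not independent


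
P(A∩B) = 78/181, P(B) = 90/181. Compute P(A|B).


P(A|B) = P(A∩B)/P(B) = (78/181)/(90/181) = 78/90 = 13/15

13/15


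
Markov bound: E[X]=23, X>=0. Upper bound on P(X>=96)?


Markov: P(X >= a) <= E[X]/a
P(X >= 96) <= 23/96

23/96


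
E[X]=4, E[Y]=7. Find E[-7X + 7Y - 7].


E[-7X + 7Y - 7] = -7*E[X] + 7*E[Y] - 7
= (-7)*(4) + (7)*(7) + (-7)
= -28 + 49 - 7 = 14

14


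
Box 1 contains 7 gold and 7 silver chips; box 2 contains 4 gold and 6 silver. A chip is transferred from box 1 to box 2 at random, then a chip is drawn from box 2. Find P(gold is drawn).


P(transfer gold) = 7/14 = 1/2; P(transfer silver) = 1/2
If gold transferred: Urn II has 5 gold of 11, so P(gold|gold moved) = 5/11
If silver transferred: Urn II has 4 gold of 11, so P(gold|silver moved) = 4/11
By total probability: P(gold) = 1/2*5/11 + 1/2*4/11 = 9/22

9/22


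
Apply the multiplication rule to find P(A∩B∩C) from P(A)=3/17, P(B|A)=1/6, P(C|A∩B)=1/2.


P(A∩B∩C) = P(A) * P(B|A) * P(C|A∩B)
= 3/17 * 1/6 * 1/2
= 1/34 * 1/2 = 1/68

1/68


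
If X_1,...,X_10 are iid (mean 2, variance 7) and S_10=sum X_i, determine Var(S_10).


By independence, Var(S_n) = n*Var(X_1) = 10*7 = 70

70


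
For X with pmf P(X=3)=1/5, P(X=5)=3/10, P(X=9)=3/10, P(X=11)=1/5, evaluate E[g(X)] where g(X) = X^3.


E[X^3] = sum(g(x)*P(x))
= 27*1/5 + 125*3/10 + 729*3/10 + 1331*1/5
= 2639/5

2639/5


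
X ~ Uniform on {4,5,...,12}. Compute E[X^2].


E[X^2] = (1/9) * sum(x^2 for x=4..12)
= 636/9 = 212/3

212/3


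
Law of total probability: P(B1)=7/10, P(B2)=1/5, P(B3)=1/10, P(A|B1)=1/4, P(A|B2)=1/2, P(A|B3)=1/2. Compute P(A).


P(A) = P(A|B1)P(B1) + P(A|B2)P(B2) + P(A|B3)P(B3)
= 1/4*7/10 + 1/2*1/5 + 1/2*1/10
= 7/40 + 1/10 + 1/20 = 13/40

13/40


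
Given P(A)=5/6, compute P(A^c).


P(A') = 1 - P(A) = 1 - 5/6 = 1/6

1/6


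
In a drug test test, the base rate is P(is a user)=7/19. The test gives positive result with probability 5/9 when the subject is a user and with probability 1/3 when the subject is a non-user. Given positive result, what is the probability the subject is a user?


P(A) = P(A|B)P(B) + P(A|B')P(B') = 5/9*7/19 + 1/3*12/19 = 71/171
P(B|A) = P(A|B)P(B)/P(A) = (35/171)/(71/171) = 35/71

35/71


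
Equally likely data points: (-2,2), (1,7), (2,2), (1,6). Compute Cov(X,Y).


E[X]=1/2, E[Y]=17/4, E[XY]=13/4
Cov(X,Y) = E[XY] - E[X]E[Y] = 13/4 - 1/2*17/4 = 9/8

9/8


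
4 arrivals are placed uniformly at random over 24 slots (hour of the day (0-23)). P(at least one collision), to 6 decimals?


P(all different) = prod((24-i)/24 for i=0..3) = 0.768663
P(at least one match) = 1 - 0.768663 = 0.231337

0.231337


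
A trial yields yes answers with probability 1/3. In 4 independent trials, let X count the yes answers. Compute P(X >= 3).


P(X>=3) = P(X=3) + P(X=4)
= 8/81 + 1/81
= 1/9

1/9


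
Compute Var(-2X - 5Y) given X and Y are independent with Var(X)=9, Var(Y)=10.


Independence => Cov(X,Y)=0
Var(-2X - 5Y) = (-2)^2*Var(X) + (-5)^2*Var(Y)
= 4*9 + 25*10 = 286

286


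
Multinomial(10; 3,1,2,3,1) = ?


10! = 3628800
Denominator: 3!=6 * 1!=1 * 2!=2 * 3!=6 * 1!=1
Coefficient = 3628800 / 72 = 50400

50400


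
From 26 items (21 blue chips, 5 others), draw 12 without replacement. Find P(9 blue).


P(X=9) = C(21,9)*C(5,3) / C(26,12)
= 293930*10 / 9657700
= 2939300/9657700 = 7/23

7/23


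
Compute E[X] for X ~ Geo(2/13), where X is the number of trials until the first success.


For geometric (trials until first success), E[X] = 1/p = 1/(2/13) = 13/2

13/2


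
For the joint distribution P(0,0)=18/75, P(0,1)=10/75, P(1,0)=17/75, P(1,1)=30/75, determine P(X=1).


P(X=1) = P(1,0)+P(1,1) = 17/75 + 30/75 = 47/75

47/75


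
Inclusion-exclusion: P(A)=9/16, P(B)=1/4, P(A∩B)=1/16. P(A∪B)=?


P(A∪B) = P(A) + P(B) - P(A∩B)
= 9/16 + 1/4 - 1/16 = 3/4

3/4


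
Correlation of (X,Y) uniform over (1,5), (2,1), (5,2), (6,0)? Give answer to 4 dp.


Cov(X,Y) = -2.7500, Var(X) = 4.2500, Var(Y) = 3.5000
rho = Cov/(sqrt(VarX)*sqrt(VarY)) = -0.7130

-0.7130


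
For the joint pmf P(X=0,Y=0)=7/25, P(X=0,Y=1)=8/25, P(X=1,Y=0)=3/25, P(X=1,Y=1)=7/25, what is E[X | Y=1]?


P(Y=1) = 15/25
E[X|Y=1] = (0*8 + 1*7)/15 = 7/15

7/15


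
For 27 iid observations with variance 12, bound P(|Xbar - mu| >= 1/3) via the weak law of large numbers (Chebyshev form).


Var(Xbar) = Var(X)/n = 12/27
Chebyshev: P(|Xbar-mu| >= 1/3) <= Var(Xbar)/(1/3)^2 = (4/9)/(1/9) = 4
Bound exceeds 1, so trivial bound: 1

1


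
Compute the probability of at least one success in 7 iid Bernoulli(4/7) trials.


P(at least one) = 1 - P(none)
P(none) = (1 - 4/7)^7 = (3/7)^7 = 2187/823543
P(at least one) = 1 - 2187/823543 = 821356/823543

821356/823543


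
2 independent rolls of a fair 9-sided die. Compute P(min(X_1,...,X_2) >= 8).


P(min >= 8) = P(all X_i >= 8) = (P(X_1 >= 8))^2
= (2/9)^2 = 4/81

4/81


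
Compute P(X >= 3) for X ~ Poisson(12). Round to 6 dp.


P(X>=3) = 1 - P(X<=2) = 1 - (e^(-12)*12^0/0! + e^(-12)*12^1/1! + e^(-12)*12^2/2!)
≈ 1 - (0.0000061442 + 0.0000737305 + 0.0004423833)
= 1 - 0.0005222580 = 0.9994777420
≈ 0.999478

0.999478


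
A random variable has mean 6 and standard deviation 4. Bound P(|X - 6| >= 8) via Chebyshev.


k = 8/4 = 2
Chebyshev: P(|X-mu| >= k*sigma) <= 1/k^2 = 1/2^2 = 1/4

1/4


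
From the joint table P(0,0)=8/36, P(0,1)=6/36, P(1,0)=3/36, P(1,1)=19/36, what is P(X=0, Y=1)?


Read from table: P(X=0, Y=1) = 6/36 = 1/6

1/6


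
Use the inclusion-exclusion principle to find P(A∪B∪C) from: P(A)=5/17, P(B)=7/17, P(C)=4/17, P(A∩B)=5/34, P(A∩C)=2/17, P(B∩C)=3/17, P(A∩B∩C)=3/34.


P(A∪B∪C) = P(A)+P(B)+P(C) - P(AB)-P(AC)-P(BC) + P(ABC)
= 5/17+7/17+4/17 - 5/34-2/17-3/17 + 3/34
= 10/17

10/17


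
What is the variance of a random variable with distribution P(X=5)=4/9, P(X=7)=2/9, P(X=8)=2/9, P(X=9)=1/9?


E[X] = 59/9, E[X^2] = 407/9
Var(X) = E[X^2] - (E[X])^2 = 407/9 - (59/9)^2 = 182/81

182/81


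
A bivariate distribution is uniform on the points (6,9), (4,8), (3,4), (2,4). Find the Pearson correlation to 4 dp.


Cov(X,Y) = 3.0625, Var(X) = 2.1875, Var(Y) = 5.1875
rho = Cov/(sqrt(VarX)*sqrt(VarY)) = 0.9091

0.9091


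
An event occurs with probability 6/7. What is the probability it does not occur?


P(A') = 1 - P(A) = 1 - 6/7 = 1/7

1/7


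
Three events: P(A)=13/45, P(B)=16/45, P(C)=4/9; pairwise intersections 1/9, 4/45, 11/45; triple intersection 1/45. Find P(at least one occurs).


P(A∪B∪C) = P(A)+P(B)+P(C) - P(AB)-P(AC)-P(BC) + P(ABC)
= 13/45+16/45+4/9 - 1/9-4/45-11/45 + 1/45
= 2/3

2/3


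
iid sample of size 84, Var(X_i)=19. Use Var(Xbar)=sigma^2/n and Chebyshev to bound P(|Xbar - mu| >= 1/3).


Var(Xbar) = Var(X)/n = 19/84
Chebyshev: P(|Xbar-mu| >= 1/3) <= Var(Xbar)/(1/3)^2 = (19/84)/(1/9) = 57/28
Bound exceeds 1, so trivial bound: 1

1


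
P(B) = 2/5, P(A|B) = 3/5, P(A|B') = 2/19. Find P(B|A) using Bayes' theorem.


P(A) = P(A|B)P(B) + P(A|B')P(B') = 3/5*2/5 + 2/19*3/5 = 144/475
P(B|A) = P(A|B)P(B)/P(A) = (6/25)/(144/475) = 19/24

19/24


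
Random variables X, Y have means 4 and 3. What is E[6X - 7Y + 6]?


E[6X - 7Y + 6] = 6*E[X] - 7*E[Y] + 6
= (6)*(4) + (-7)*(3) + (6)
= 24 - 21 + 6 = 9

9


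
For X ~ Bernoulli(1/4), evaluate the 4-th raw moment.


For Bernoulli: X in {0,1}
E[X^4] = 0^4*(1-1/4) + 1^4*1/4 = 1/4

1/4


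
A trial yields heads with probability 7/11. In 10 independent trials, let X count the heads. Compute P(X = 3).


P(X=3) = C(10,3) * p^3 * (1-p)^7
= 120 * 343/1331 * 16384/19487171
= 674365440/25937424601

674365440/25937424601


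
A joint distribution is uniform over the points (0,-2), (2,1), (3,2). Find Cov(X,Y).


E[X]=5/3, E[Y]=1/3, E[XY]=8/3
Cov(X,Y) = E[XY] - E[X]E[Y] = 8/3 - 5/3*1/3 = 19/9

19/9


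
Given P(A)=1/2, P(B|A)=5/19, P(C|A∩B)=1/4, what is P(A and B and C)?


P(A∩B∩C) = P(A) * P(B|A) * P(C|A∩B)
= 1/2 * 5/19 * 1/4
= 5/38 * 1/4 = 5/152

5/152


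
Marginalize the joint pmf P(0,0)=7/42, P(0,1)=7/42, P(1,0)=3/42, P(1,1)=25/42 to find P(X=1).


P(X=1) = P(1,0)+P(1,1) = 3/42 + 25/42 = 28/42 = 2/3

2/3


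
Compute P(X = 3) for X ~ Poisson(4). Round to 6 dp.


P(X=3) = e^(-4) * 4^3 / 3!
≈ 0.01831563889 * 64 / 6
≈ 0.195367

0.195367


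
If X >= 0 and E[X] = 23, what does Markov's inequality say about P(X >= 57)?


Markov: P(X >= a) <= E[X]/a
P(X >= 57) <= 23/57

23/57


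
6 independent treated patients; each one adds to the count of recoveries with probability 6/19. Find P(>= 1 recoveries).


P(at least one) = 1 - P(none)
P(none) = (1 - 6/19)^6 = (13/19)^6 = 4826809/47045881
P(at least one) = 1 - 4826809/47045881 = 42219072/47045881

42219072/47045881


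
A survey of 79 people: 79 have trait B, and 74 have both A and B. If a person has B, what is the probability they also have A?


P(A|B) = P(A∩B)/P(B) = (74/79)/(79/79) = 74/79

74/79


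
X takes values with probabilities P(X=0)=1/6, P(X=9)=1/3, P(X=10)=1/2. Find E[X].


E[X] = sum(x * P(x))
= 0*1/6 + 9*1/3 + 10*1/2
= 8

8


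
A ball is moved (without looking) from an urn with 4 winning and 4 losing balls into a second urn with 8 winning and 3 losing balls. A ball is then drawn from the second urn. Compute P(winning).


P(transfer winning) = 4/8 = 1/2; P(transfer losing) = 1/2
If winning transferred: Urn II has 9 winning of 12, so P(winning|winning moved) = 3/4
If losing transferred: Urn II has 8 winning of 12, so P(winning|losing moved) = 2/3
By total probability: P(winning) = 1/2*3/4 + 1/2*2/3 = 17/24

17/24


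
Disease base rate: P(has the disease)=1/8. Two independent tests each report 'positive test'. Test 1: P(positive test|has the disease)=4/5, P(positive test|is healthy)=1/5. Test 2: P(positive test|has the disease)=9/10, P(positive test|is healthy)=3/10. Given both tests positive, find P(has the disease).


After test 1: P(+) = 4/5*1/8 + 1/5*7/8 = 11/40
P(B|+) = (1/10)/(11/40) = 4/11
After test 2 (use post1 as new prior): P(+) = 9/10*4/11 + 3/10*7/11 = 57/110
P(B|+,+) = (18/55)/(57/110) = 12/19

12/19


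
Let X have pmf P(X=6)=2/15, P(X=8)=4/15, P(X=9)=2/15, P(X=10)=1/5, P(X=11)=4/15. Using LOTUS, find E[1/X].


E[1/X] = sum(g(x)*P(x))
= 1/6*2/15 + 1/8*4/15 + 1/9*2/15 + 1/10*1/5 + 1/11*4/15
= 851/7425

851/7425


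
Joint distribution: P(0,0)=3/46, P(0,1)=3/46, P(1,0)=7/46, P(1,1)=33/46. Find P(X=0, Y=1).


Read from table: P(X=0, Y=1) = 3/46

3/46


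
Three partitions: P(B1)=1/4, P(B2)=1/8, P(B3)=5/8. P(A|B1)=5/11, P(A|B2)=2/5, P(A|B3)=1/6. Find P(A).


P(A) = P(A|B1)P(B1) + P(A|B2)P(B2) + P(A|B3)P(B3)
= 5/11*1/4 + 2/5*1/8 + 1/6*5/8
= 5/44 + 1/20 + 5/48 = 707/2640

707/2640


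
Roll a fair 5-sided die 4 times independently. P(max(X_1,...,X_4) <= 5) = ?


P(max <= 5) = P(all X_i <= 5) = (P(X_1 <= 5))^4
= (5/5)^4 = 1^4 = 1

1


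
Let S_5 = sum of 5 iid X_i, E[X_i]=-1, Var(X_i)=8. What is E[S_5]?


E[S_n] = n*E[X_1] = 5*-1 = -5

-5


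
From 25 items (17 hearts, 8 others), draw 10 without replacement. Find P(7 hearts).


P(X=7) = C(17,7)*C(8,3) / C(25,10)
= 19448*56 / 3268760
= 1089088/3268760 = 728/2185

728/2185


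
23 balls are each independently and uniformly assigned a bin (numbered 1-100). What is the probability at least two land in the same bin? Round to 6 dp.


P(all different) = prod((100-i)/100 for i=0..22) = 0.064282
P(at least one match) = 1 - 0.064282 = 0.935718

0.935718


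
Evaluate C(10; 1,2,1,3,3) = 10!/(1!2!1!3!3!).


10! = 3628800
Denominator: 1!=1 * 2!=2 * 1!=1 * 3!=6 * 3!=6
Coefficient = 3628800 / 72 = 50400

50400


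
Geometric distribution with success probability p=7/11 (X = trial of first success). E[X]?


For geometric (trials until first success), E[X] = 1/p = 1/(7/11) = 11/7

11/7


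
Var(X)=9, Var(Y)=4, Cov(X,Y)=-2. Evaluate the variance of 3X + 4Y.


Var(3X + 4Y) = 3^2*Var(X) + 4^2*Var(Y) + 2*3*4*Cov(X,Y)
= 9*9 + 16*4 + 24*(-2)
= 81 + 64 - 48 = 97

97


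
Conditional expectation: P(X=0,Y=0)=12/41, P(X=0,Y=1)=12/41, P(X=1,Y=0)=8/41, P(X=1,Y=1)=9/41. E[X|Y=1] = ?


P(Y=1) = 21/41
E[X|Y=1] = (0*12 + 1*9)/21 = 9/21 = 3/7

3/7
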